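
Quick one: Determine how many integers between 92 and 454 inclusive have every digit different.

259

The integers in [92, 454] that have every digit different: 92, 93, 94, 95, 96, 97, …, 452, 453.
259 qualify.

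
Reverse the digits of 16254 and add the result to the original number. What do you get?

Reverse of 16254 is 45261.
16254 + 45261 = 61515

61515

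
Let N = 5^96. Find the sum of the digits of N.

325

5^96 = 12621774483536188886587657044524579674771302961744368076324462890625
Sum of its 68 digits: 325.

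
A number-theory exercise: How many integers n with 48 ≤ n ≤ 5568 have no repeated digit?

2991

The integers in [48, 5568] that have no repeated digit: 48, 49, 50, 51, 52, 53, …, 5497, 5498.
2991 qualify.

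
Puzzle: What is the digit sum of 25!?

72

25! = 15511210043330985984000000
Sum of its 26 digits: 72.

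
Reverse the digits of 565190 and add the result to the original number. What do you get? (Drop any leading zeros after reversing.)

Reverse of 565190 is 91565.
565190 + 91565 = 656755

656755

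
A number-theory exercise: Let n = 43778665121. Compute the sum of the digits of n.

50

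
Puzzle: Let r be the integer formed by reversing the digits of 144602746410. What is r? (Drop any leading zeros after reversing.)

14647206441

Reversing 144602746410 gives 14647206441.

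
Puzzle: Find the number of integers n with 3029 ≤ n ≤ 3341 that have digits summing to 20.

9

The integers in [3029, 3341] that have digits summing to 20: 3089, 3098, 3179, 3188, 3197, 3269, 3278, 3287, 3296.
9 qualify.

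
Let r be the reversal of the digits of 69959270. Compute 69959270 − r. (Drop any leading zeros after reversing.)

Reverse of 69959270 is 7295996.
69959270 − 7295996 = 62663274

62663274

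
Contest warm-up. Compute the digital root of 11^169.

2

The digital root of n equals n mod 9 (or 9 when 9 | n), so we need 11^169 mod 9.
11^169 ≡ 2 (mod 9), so the digital root is 2.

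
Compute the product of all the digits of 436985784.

4×3×6×9×8×5×7×8×4 = 5806080

5806080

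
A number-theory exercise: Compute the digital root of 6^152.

9

The digital root of n equals n mod 9 (or 9 when 9 | n), so we need 6^152 mod 9.
6^152 ≡ 0 (mod 9), so the digital root is 9.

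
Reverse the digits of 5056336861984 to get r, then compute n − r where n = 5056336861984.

Reverse of 5056336861984 is 4891686336505.
5056336861984 − 4891686336505 = 164650525479

164650525479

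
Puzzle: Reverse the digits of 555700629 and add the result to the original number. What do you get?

Reverse of 555700629 is 926007555.
555700629 + 926007555 = 1481708184

1481708184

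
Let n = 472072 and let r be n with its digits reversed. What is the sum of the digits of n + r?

26

Reversal of 472072 is 270274; 472072 + 270274 = 742346.
Digit sum of 742346: 7+4+2+3+4+6 = 26.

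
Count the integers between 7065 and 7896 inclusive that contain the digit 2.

The integers in [7065, 7896] that contain the digit 2: 7072, 7082, 7092, 7102, 7112, 7120, …, 7882, 7892.
236 qualify.

236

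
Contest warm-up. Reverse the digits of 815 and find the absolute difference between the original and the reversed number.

Reverse of 815 is 518.
|815 − 518| = 297

297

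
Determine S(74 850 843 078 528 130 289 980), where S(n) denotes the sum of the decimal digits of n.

109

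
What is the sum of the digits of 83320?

16

8+3+3+2+0 = 16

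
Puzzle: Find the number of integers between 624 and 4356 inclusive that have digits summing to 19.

The integers in [624, 4356] that have digits summing to 19: 649, 658, 667, 676, 685, 694, …, 4339, 4348.
234 qualify.

234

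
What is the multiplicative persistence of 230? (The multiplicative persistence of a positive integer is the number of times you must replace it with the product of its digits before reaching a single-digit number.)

230 → 0 (1 step)

1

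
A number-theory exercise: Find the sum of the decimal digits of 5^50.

151

5^50 = 88817841970012523233890533447265625
Sum of its 35 digits: 151.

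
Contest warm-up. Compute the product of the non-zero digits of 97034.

9×7×3×4 = 756

756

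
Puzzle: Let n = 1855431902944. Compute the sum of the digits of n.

55

1+8+5+5+4+3+1+9+0+2+9+4+4 = 55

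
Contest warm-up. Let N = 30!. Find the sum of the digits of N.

117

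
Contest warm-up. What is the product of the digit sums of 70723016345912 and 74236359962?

S(70723016345912) = 7+0+7+2+3+0+1+6+3+4+5+9+1+2 = 50.
S(74236359962) = 7+4+2+3+6+3+5+9+9+6+2 = 56.
50 · 56 = 2800.

2800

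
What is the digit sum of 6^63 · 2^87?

369

6^63 · 2^87 = 1633572436664758076658187870489824596315755617452956744707827590413259112448
Sum of its 76 digits: 369.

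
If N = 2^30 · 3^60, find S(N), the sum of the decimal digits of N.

2^30 · 3^60 = 45517159607903340355793714778287898624
Sum of its 38 digits: 189.

189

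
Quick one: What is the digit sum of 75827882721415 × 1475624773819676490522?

75827882721415 × 1475624773819676490522 = 111893502290012964406598249813928630
Sum of its 36 digits: 150.

150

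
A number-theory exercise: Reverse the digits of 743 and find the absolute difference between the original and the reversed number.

396

Reverse of 743 is 347.
|743 − 347| = 396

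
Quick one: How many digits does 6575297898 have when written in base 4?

6575297898 in base 4 is 12013322301111222, which has 17 digits.

17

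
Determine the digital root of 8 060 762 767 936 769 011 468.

8+0+6+0+7+6+2+7+6+7+9+3+6+7+6+9+0+1+1+4+6+8 = 109
1+0+9 = 10
1+0 = 1

1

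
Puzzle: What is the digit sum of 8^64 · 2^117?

440

8^64 · 2^117 = 1042962419883256876169444192465601618458351817556959360325703910069443225478828393565899456512
Sum of its 94 digits: 440.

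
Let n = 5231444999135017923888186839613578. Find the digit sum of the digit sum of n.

8

First digit sum: 170.
1+7+0 = 8.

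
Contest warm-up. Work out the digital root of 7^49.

7

The digital root of n equals n mod 9 (or 9 when 9 | n), so we need 7^49 mod 9.
7^49 ≡ 7 (mod 9), so the digital root is 7.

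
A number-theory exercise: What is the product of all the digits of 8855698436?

8×8×5×5×6×9×8×4×3×6 = 49766400

49766400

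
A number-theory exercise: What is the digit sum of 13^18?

91

13^18 = 112455406951957393129
Sum of its 21 digits: 91.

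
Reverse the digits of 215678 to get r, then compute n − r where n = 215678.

-660834

Reverse of 215678 is 876512.
215678 − 876512 = -660834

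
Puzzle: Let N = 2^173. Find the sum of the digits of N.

2^173 = 11972621413014756705924586149611790497021399392059392
Sum of its 53 digits: 230.

230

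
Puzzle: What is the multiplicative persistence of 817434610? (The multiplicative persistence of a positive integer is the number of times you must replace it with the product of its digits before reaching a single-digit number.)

1

817434610 → 0 (1 step)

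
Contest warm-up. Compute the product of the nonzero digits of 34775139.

3×4×7×7×5×1×3×9 = 79380

79380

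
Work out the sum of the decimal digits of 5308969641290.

62

5+3+0+8+9+6+9+6+4+1+2+9+0 = 62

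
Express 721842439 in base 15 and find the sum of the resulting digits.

721842439 in base 15 is 43589394.
Digit sum: 4+3+5+8+9+3+9+4 = 45.

45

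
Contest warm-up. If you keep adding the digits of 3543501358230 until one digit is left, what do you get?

3+5+4+3+5+0+1+3+5+8+2+3+0 = 42
4+2 = 6
(Equivalently, 3543501358230 mod 9 = 6.)

6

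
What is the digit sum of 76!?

441

76! = 1885494701666050254987932260861146558230394535379329335672487982961844043495537923117729972224000000000000000000
Sum of its 112 digits: 441.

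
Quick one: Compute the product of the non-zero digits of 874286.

21504

8×7×4×2×8×6 = 21504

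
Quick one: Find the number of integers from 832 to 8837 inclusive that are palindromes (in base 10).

The integers in [832, 8837] that are palindromes (in base 10): 838, 848, 858, 868, 878, 888, …, 8668, 8778.
95 qualify.

95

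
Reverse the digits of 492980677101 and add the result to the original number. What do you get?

594756766395

Reverse of 492980677101 is 101776089294.
492980677101 + 101776089294 = 594756766395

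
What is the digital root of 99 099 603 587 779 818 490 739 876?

9+9+0+9+9+6+0+3+5+8+7+7+7+9+8+1+8+4+9+0+7+3+9+8+7+6 = 158
1+5+8 = 14
1+4 = 5

5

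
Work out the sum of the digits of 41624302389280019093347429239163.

4+1+6+2+4+3+0+2+3+8+9+2+8+0+0+1+9+0+9+3+3+4+7+4+2+9+2+3+9+1+6+3 = 127

127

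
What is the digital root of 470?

4+7+0 = 11
1+1 = 2
(Equivalently, 470 mod 9 = 2.)

2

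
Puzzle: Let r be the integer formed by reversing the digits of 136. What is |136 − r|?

495

Reverse of 136 is 631.
|136 − 631| = 495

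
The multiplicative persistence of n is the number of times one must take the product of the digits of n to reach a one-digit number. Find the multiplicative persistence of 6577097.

6577097 → 0 (1 step)

1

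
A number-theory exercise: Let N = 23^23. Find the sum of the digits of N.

146

23^23 = 20880467999847912034355032910567
Sum of its 32 digits: 146.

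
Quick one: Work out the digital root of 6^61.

The digital root of n equals n mod 9 (or 9 when 9 | n), so we need 6^61 mod 9.
6^61 ≡ 0 (mod 9), so the digital root is 9.

9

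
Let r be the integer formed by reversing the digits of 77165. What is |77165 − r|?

Reverse of 77165 is 56177.
|77165 − 56177| = 20988

20988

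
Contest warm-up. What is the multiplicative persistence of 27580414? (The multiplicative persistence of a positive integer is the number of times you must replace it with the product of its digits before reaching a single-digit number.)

27580414 → 0 (1 step)

1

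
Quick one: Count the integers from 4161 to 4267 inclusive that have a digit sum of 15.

11

The integers in [4161, 4267] that have a digit sum of 15: 4164, 4173, 4182, 4191, 4209, 4218, …, 4254, 4263.
11 qualify.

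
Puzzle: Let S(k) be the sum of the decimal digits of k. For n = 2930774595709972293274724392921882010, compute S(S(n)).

8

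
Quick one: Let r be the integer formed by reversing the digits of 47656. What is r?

Reversing 47656 gives 65674.

65674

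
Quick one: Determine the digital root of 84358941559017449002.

8+4+3+5+8+9+4+1+5+5+9+0+1+7+4+4+9+0+0+2 = 88
8+8 = 16
1+6 = 7

7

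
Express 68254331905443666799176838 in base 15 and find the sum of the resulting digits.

68254331905443666799176838 in base 15 is DA3D898D13B1EA1E7CA55D.
Digit sum: 13+10+3+13+8+9+8+13+1+3+11+1+14+10+1+14+7+12+10+5+5+13 = 184.

184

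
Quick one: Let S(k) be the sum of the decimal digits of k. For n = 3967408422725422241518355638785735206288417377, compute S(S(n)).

First digit sum: 208.
2+0+8 = 10.

10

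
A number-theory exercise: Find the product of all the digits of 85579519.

8×5×5×7×9×5×1×9 = 567000

567000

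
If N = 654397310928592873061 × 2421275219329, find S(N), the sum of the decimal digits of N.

167

654397310928592873061 × 2421275219329 = 1584475992546936517378119030596069
Sum of its 34 digits: 167.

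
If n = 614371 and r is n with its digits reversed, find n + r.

Reverse of 614371 is 173416.
614371 + 173416 = 787787

787787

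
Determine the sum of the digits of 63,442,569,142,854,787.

6+3+4+4+2+5+6+9+1+4+2+8+5+4+7+8+7 = 85

85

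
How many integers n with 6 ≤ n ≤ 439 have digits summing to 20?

The integers in [6, 439] that have digits summing to 20: 299, 389, 398.
3 qualify.

3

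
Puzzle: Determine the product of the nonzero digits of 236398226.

186624

2×3×6×3×9×8×2×2×6 = 186624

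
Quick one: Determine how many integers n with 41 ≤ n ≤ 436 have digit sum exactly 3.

6

The integers in [41, 436] that have digit sum exactly 3: 102, 111, 120, 201, 210, 300.
6 qualify.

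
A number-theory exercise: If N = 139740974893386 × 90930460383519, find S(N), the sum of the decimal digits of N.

135

139740974893386 × 90930460383519 = 12706711181497358887696505334
Sum of its 29 digits: 135.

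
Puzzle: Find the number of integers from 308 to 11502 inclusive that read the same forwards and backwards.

The integers in [308, 11502] that read the same forwards and backwards: 313, 323, 333, 343, 353, 363, …, 11311, 11411.
174 qualify.

174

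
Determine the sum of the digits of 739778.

41

7+3+9+7+7+8 = 41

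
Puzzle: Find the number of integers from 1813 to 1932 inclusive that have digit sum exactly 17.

The integers in [1813, 1932] that have digit sum exactly 17: 1817, 1826, 1835, 1844, 1853, 1862, …, 1916, 1925.
11 qualify.

11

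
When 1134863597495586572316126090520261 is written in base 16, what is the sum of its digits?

1134863597495586572316126090520261 in base 16 is 37F3FE0DBD9380649674B22266C5.
Digit sum: 3+7+15+3+15+14+0+13+11+13+9+3+8+0+6+4+9+6+7+4+11+2+2+2+6+6+12+5 = 196.

196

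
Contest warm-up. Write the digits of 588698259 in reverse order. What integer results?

952896885

Reversing 588698259 gives 952896885.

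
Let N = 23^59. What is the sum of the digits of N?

326

23^59 = 219756801305995011868741136319862577205018109070321830013486322196049230779513287
Sum of its 81 digits: 326.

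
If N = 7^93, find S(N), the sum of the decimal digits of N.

361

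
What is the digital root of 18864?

1+8+8+6+4 = 27
2+7 = 9

9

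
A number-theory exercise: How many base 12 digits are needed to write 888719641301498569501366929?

25

888719641301498569501366929 in base 12 is B219A131469131550B225B5A9, which has 25 digits.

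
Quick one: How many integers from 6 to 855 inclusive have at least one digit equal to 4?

The integers in [6, 855] that have at least one digit equal to 4: 14, 24, 34, 40, 41, 42, …, 849, 854.
247 qualify.

247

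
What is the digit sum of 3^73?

3^73 = 67585198634817523235520443624317923
Sum of its 35 digits: 153.

153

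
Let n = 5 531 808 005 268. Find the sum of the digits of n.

5+5+3+1+8+0+8+0+0+5+2+6+8 = 51

51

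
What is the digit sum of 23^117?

23^117 = 2099697900880111780612874579046384971121280921205556667872438286436289288241533475908372710840807983799864713718934796766070341262407620554769043038216722154103
Sum of its 160 digits: 719.

719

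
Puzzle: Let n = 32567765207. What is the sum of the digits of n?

3+2+5+6+7+7+6+5+2+0+7 = 50

50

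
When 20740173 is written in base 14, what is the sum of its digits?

51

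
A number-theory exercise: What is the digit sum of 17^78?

451

17^78 = 944095369389803355596663027856831577391953564506535612111468930930640435654631174564988159754209
Sum of its 96 digits: 451.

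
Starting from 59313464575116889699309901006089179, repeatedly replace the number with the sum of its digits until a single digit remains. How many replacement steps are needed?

59313464575116889699309901006089179 → 171 → 9 (2 steps)

2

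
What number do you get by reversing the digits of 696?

Reversing 696 gives 696.

696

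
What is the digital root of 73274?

7+3+2+7+4 = 23
2+3 = 5

5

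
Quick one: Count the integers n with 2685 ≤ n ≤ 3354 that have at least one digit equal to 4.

130

The integers in [2685, 3354] that have at least one digit equal to 4: 2694, 2704, 2714, 2724, 2734, 2740, …, 3349, 3354.
130 qualify.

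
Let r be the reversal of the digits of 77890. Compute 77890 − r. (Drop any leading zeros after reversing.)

68013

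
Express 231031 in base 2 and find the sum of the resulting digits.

11

231031 in base 2 is 111000011001110111.
Digit sum: 1+1+1+0+0+0+0+1+1+0+0+1+1+1+0+1+1+1 = 11.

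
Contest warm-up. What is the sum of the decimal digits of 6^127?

450

6^127 = 668665319091271746677508897950407302115067081290302037659288603775909287209809541423693537042497536
Sum of its 99 digits: 450.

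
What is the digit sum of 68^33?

68^33 = 2970257624084673211400312330471787191365647192731114503405568
Sum of its 61 digits: 233.

233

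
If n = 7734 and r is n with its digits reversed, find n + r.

12111

Reverse of 7734 is 4377.
7734 + 4377 = 12111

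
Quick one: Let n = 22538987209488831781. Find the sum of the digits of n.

2+2+5+3+8+9+8+7+2+0+9+4+8+8+8+3+1+7+8+1 = 103

103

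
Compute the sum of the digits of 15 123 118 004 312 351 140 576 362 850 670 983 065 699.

156

1+5+1+2+3+1+1+8+0+0+4+3+1+2+3+5+1+1+4+0+5+7+6+3+6+2+8+5+0+6+7+0+9+8+3+0+6+5+6+9+9 = 156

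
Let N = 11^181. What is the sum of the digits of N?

776

11^181 = 310510302014121633020937183557989704181193410687432229173925921726449830163756710579762535041029352156690293924949840725060157610378782033562854077931351117235416826442793546645794270350811
Sum of its 189 digits: 776.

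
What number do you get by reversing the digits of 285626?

Reversing 285626 gives 626582.

626582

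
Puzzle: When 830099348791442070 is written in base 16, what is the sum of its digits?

830099348791442070 in base 16 is B851AF5ACFF3A96.
Digit sum: 11+8+5+1+10+15+5+10+12+15+15+3+10+9+6 = 135.

135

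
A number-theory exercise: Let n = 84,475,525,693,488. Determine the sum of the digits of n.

78

8+4+4+7+5+5+2+5+6+9+3+4+8+8 = 78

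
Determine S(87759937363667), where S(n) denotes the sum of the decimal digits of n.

86

8+7+7+5+9+9+3+7+3+6+3+6+6+7 = 86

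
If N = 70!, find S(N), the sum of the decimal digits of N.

70! = 11978571669969891796072783721689098736458938142546425857555362864628009582789845319680000000000000000
Sum of its 101 digits: 459.

459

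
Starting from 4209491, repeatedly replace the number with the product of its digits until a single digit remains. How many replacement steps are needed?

4209491 → 0 (1 step)

1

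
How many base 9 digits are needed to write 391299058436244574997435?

391299058436244574997435 in base 9 is 4813133550635413677520665, which has 25 digits.

25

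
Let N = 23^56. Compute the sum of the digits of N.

23^56 = 18061708005752857061620870906539210750802836284237842525970767008798325863361
Sum of its 77 digits: 331.

331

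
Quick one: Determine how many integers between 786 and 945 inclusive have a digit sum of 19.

12

The integers in [786, 945] that have a digit sum of 19: 793, 829, 838, 847, 856, 865, …, 928, 937.
12 qualify.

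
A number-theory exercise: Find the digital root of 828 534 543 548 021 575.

7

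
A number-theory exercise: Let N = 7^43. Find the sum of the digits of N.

7^43 = 2183814375991796599109312252753832343
Sum of its 37 digits: 169.

169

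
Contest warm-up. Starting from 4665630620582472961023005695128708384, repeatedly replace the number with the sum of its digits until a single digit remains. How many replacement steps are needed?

2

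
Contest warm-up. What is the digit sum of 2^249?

2^249 = 904625697166532776746648320380374280103671755200316906558262375061821325312
Sum of its 75 digits: 305.

305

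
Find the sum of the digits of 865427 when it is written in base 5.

865427 in base 5 is 210143202.
Digit sum: 2+1+0+1+4+3+2+0+2 = 15.

15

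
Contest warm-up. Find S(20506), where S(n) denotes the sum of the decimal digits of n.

13

2+0+5+0+6 = 13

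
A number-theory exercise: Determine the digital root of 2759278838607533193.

2+7+5+9+2+7+8+8+3+8+6+0+7+5+3+3+1+9+3 = 96
9+6 = 15
1+5 = 6

6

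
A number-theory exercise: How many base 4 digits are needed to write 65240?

8

65240 in base 4 is 33323120, which has 8 digits.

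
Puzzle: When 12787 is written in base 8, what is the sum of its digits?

12787 in base 8 is 30763.
Digit sum: 3+0+7+6+3 = 19.

19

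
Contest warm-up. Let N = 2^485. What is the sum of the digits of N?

2^485 = 99895953610111751404211111353381321783955140565279076827493022708011895642232499843849795298031743077114461795885011932654335221737225129801285632
Sum of its 146 digits: 617.

617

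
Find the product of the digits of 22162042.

2×2×1×6×2×0×4×2 = 0

0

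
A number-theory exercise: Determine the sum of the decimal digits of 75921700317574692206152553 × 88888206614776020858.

75921700317574692206152553 × 88888206614776020858 = 6748543784373685479219206798192489959057950474
Sum of its 46 digits: 249.

249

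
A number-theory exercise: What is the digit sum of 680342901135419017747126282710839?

131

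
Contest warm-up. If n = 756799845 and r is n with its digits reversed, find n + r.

Reverse of 756799845 is 548997657.
756799845 + 548997657 = 1305797502

1305797502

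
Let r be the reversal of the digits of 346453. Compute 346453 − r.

Reverse of 346453 is 354643.
346453 − 354643 = -8190

-8190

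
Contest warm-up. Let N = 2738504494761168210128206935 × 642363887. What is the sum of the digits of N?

174

2738504494761168210128206935 × 642363887 = 1759116391821755148118787775106956345
Sum of its 37 digits: 174.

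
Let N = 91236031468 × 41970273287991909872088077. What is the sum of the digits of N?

164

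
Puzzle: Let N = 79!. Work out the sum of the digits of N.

441

79! = 894618213078297528685144171539831652069808216779571907213868063227837990693501860533361810841010176000000000000000000
Sum of its 117 digits: 441.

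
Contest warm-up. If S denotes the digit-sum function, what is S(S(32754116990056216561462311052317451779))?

First digit sum: 147.
1+4+7 = 12.

12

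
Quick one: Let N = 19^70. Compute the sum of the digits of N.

397

19^70 = 325650737981196211817040643482760123711113829069928887581850461693742906986845870061444601
Sum of its 90 digits: 397.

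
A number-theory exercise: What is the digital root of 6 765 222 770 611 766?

6+7+6+5+2+2+2+7+7+0+6+1+1+7+6+6 = 71
7+1 = 8

8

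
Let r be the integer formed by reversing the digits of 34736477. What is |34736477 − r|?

Reverse of 34736477 is 77463743.
|34736477 − 77463743| = 42727266

42727266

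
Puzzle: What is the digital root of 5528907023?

5+5+2+8+9+0+7+0+2+3 = 41
4+1 = 5

5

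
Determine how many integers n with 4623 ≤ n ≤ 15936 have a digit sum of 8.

136

The integers in [4623, 15936] that have a digit sum of 8: 5003, 5012, 5021, 5030, 5102, 5111, …, 15110, 15200.
136 qualify.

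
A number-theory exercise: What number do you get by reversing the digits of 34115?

51143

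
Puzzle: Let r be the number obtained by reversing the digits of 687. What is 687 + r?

Reverse of 687 is 786.
687 + 786 = 1473

1473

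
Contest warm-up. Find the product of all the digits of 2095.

0

2×0×9×5 = 0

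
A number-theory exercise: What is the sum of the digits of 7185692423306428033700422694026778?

140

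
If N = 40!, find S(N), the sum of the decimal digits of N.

189

40! = 815915283247897734345611269596115894272000000000
Sum of its 48 digits: 189.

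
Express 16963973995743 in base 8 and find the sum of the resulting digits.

68

16963973995743 in base 8 is 366667351156337.
Digit sum: 3+6+6+6+6+7+3+5+1+1+5+6+3+3+7 = 68.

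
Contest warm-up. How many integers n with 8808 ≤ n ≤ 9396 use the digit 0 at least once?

The integers in [8808, 9396] that use the digit 0 at least once: 8808, 8809, 8810, 8820, 8830, 8840, …, 9380, 9390.
187 qualify.

187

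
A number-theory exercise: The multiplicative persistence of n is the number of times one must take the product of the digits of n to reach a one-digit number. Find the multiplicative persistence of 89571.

2

89571 → 2520 → 0 (2 steps)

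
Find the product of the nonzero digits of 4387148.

21504

4×3×8×7×1×4×8 = 21504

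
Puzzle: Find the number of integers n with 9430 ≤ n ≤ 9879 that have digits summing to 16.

7

The integers in [9430, 9879] that have digits summing to 16: 9430, 9502, 9511, 9520, 9601, 9610, 9700.
7 qualify.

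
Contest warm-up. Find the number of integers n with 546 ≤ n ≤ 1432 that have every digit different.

508

The integers in [546, 1432] that have every digit different: 546, 547, 548, 549, 560, 561, …, 1430, 1432.
508 qualify.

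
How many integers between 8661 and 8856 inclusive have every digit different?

70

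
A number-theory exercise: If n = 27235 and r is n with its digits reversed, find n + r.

80507

Reverse of 27235 is 53272.
27235 + 53272 = 80507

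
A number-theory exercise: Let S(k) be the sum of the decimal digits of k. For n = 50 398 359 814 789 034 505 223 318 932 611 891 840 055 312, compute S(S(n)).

12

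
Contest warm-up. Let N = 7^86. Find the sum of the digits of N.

7^86 = 4769045228788439966405717081859702655999169022609320640655796073352869649
Sum of its 73 digits: 364.

364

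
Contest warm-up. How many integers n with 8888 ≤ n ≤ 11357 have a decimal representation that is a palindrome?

The integers in [8888, 11357] that have a decimal representation that is a palindrome: 8888, 8998, 9009, 9119, 9229, 9339, …, 11211, 11311.
26 qualify.

26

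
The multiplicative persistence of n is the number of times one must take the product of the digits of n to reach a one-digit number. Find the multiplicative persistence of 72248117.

72248117 → 6272 → 168 → 48 → 32 → 6 (5 steps)

5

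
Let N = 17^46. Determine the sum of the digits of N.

253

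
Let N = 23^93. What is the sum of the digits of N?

530

23^93 = 4372086539555000980287127355506913371582046817861840506438445979231555384501134266855234221725830165364561372235140990139433783
Sum of its 127 digits: 530.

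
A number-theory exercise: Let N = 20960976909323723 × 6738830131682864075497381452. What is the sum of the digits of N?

20960976909323723 × 6738830131682864075497381452 = 141252462786059457504205017112449130683785796
Sum of its 45 digits: 186.

186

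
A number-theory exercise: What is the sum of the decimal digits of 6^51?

216

6^51 = 4849687664788584363858837602739217760256
Sum of its 40 digits: 216.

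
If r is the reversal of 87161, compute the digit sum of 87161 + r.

19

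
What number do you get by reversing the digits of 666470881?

188074666

Reversing 666470881 gives 188074666.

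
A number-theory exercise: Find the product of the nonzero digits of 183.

1×8×3 = 24

24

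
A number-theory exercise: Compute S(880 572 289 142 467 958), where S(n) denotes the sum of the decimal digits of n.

8+8+0+5+7+2+2+8+9+1+4+2+4+6+7+9+5+8 = 95

95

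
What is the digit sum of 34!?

34! = 295232799039604140847618609643520000000
Sum of its 39 digits: 144.

144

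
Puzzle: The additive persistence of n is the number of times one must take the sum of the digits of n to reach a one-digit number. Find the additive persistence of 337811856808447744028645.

337811856808447744028645 → 113 → 5 (2 steps)

2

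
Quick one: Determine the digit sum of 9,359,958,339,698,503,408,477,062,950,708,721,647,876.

9+3+5+9+9+5+8+3+3+9+6+9+8+5+0+3+4+0+8+4+7+7+0+6+2+9+5+0+7+0+8+7+2+1+6+4+7+8+7+6 = 209

209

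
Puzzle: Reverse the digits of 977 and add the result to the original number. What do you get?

1756

Reverse of 977 is 779.
977 + 779 = 1756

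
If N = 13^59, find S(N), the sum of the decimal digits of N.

286

13^59 = 528029013288053029092010246418774432656697756230566661880485125877
Sum of its 66 digits: 286.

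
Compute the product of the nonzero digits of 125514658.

48000

1×2×5×5×1×4×6×5×8 = 48000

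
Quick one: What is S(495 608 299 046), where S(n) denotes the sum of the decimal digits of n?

4+9+5+6+0+8+2+9+9+0+4+6 = 62

62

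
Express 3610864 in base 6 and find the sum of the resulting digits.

3610864 in base 6 is 205220544.
Digit sum: 2+0+5+2+2+0+5+4+4 = 24.

24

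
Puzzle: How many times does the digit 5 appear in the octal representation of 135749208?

2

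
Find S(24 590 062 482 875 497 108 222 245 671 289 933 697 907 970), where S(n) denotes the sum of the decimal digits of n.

2+4+5+9+0+0+6+2+4+8+2+8+7+5+4+9+7+1+0+8+2+2+2+2+4+5+6+7+1+2+8+9+9+3+3+6+9+7+9+0+7+9+7+0 = 210

210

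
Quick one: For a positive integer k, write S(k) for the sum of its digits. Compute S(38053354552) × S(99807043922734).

S(38053354552) = 3+8+0+5+3+3+5+4+5+5+2 = 43.
S(99807043922734) = 9+9+8+0+7+0+4+3+9+2+2+7+3+4 = 67.
43 · 67 = 2881.

2881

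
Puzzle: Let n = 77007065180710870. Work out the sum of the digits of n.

64

7+7+0+0+7+0+6+5+1+8+0+7+1+0+8+7+0 = 64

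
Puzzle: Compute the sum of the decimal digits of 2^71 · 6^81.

369

2^71 · 6^81 = 2531517728918328412502458522556146058515510558872485746122218908822386229713240588288
Sum of its 85 digits: 369.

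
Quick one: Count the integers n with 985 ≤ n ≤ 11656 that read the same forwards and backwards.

109

The integers in [985, 11656] that read the same forwards and backwards: 989, 999, 1001, 1111, 1221, 1331, …, 11511, 11611.
109 qualify.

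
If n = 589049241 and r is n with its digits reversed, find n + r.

731990226

Reverse of 589049241 is 142940985.
589049241 + 142940985 = 731990226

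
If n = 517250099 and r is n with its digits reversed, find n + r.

Reverse of 517250099 is 990052715.
517250099 + 990052715 = 1507302814

1507302814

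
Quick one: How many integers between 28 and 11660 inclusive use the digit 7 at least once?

The integers in [28, 11660] that use the digit 7 at least once: 37, 47, 57, 67, 70, 71, …, 11647, 11657.
3827 qualify.

3827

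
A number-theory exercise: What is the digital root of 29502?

2+9+5+0+2 = 18
1+8 = 9

9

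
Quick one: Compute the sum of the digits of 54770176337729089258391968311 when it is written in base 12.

164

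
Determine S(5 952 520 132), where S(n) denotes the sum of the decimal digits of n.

34

5+9+5+2+5+2+0+1+3+2 = 34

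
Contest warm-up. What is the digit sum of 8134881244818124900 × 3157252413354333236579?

182

8134881244818124900 × 3157252413354333236579 = 25683873442552927387322594368018870717100
Sum of its 41 digits: 182.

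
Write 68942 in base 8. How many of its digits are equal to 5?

68942 in base 8 is 206516.
The digit 5 appears 1 time.

1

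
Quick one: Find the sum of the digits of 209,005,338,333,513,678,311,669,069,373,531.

2+0+9+0+0+5+3+3+8+3+3+3+5+1+3+6+7+8+3+1+1+6+6+9+0+6+9+3+7+3+5+3+1 = 132

132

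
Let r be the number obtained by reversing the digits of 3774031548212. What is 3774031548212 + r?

Reverse of 3774031548212 is 2128451304773.
3774031548212 + 2128451304773 = 5902482852985

5902482852985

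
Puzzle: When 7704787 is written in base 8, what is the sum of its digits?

20

7704787 in base 8 is 35310323.
Digit sum: 3+5+3+1+0+3+2+3 = 20.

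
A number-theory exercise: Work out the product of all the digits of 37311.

3×7×3×1×1 = 63

63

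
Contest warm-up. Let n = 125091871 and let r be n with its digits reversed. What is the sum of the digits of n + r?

32

Reversal of 125091871 is 178190521; 125091871 + 178190521 = 303282392.
Digit sum of 303282392: 3+0+3+2+8+2+3+9+2 = 32.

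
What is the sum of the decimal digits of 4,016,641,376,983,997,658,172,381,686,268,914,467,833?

205

4+0+1+6+6+4+1+3+7+6+9+8+3+9+9+7+6+5+8+1+7+2+3+8+1+6+8+6+2+6+8+9+1+4+4+6+7+8+3+3 = 205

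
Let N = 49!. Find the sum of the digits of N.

225

49! = 608281864034267560872252163321295376887552831379210240000000000
Sum of its 63 digits: 225.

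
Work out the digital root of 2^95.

The digital root of n equals n mod 9 (or 9 when 9 | n), so we need 2^95 mod 9.
2^95 ≡ 5 (mod 9), so the digital root is 5.

5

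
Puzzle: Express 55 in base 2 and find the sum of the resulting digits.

55 in base 2 is 110111.
Digit sum: 1+1+0+1+1+1 = 5.

5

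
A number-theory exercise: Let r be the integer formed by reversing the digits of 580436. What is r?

Reversing 580436 gives 634085.

634085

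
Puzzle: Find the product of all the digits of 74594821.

80640

7×4×5×9×4×8×2×1 = 80640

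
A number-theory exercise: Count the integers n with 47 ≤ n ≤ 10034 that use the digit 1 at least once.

3460

The integers in [47, 10034] that use the digit 1 at least once: 51, 61, 71, 81, 91, 100, …, 10033, 10034.
3460 qualify.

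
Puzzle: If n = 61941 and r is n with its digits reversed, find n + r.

76857

Reverse of 61941 is 14916.
61941 + 14916 = 76857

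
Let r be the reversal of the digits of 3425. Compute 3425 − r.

-1818

Reverse of 3425 is 5243.
3425 − 5243 = -1818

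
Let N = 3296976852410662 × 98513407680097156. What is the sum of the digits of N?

163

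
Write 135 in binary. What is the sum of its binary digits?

135 in base 2 is 10000111.
Digit sum: 1+0+0+0+0+1+1+1 = 4.

4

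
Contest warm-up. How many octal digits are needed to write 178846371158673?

178846371158673 in base 8 is 5052435233015221, which has 16 digits.

16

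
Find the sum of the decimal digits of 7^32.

7^32 = 1104427674243920646305299201
Sum of its 28 digits: 103.

103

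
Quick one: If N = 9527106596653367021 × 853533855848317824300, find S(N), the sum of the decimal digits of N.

9527106596653367021 × 853533855848317824300 = 8131708028519492792111157927524092410300
Sum of its 40 digits: 150.

150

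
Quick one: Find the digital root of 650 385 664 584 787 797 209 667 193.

6+5+0+3+8+5+6+6+4+5+8+4+7+8+7+7+9+7+2+0+9+6+6+7+1+9+3 = 148
1+4+8 = 13
1+3 = 4

4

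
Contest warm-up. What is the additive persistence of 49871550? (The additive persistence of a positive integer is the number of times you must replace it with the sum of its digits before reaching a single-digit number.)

3

49871550 → 39 → 12 → 3 (3 steps)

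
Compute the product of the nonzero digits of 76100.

42

7×6×1 = 42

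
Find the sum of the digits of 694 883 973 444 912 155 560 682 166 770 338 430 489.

188

6+9+4+8+8+3+9+7+3+4+4+4+9+1+2+1+5+5+5+6+0+6+8+2+1+6+6+7+7+0+3+3+8+4+3+0+4+8+9 = 188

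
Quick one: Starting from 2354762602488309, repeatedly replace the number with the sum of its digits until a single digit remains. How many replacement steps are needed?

3

2354762602488309 → 69 → 15 → 6 (3 steps)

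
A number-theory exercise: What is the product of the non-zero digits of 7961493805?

7×9×6×1×4×9×3×8×5 = 1632960

1632960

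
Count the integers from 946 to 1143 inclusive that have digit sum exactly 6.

The integers in [946, 1143] that have digit sum exactly 6: 1005, 1014, 1023, 1032, 1041, 1050, …, 1131, 1140.
11 qualify.

11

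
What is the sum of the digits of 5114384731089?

54

5+1+1+4+3+8+4+7+3+1+0+8+9 = 54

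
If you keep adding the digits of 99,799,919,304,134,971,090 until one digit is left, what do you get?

4

9+9+7+9+9+9+1+9+3+0+4+1+3+4+9+7+1+0+9+0 = 103
1+0+3 = 4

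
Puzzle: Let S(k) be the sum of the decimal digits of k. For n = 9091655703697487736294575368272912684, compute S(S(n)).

12

First digit sum: 192.
1+9+2 = 12.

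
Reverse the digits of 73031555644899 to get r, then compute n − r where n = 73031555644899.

Reverse of 73031555644899 is 99844655513037.
73031555644899 − 99844655513037 = -26813099868138

-26813099868138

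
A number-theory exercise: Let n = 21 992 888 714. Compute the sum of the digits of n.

59

2+1+9+9+2+8+8+8+7+1+4 = 59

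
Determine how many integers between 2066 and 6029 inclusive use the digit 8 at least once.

1081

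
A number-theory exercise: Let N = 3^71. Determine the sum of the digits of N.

3^71 = 7509466514979724803946715958257547
Sum of its 34 digits: 180.

180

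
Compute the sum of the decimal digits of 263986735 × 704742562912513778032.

263986735 × 704742562912513778032 = 186042688198806602905182405520
Sum of its 30 digits: 124.

124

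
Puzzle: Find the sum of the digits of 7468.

7+4+6+8 = 25

25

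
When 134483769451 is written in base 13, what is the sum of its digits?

79

134483769451 in base 13 is C8B2AB7855.
Digit sum: 12+8+11+2+10+11+7+8+5+5 = 79.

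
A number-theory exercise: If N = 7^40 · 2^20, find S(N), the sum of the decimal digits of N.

7^40 · 2^20 = 6676079717550944929176811092546946072576
Sum of its 40 digits: 199.

199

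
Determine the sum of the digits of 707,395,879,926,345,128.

95

7+0+7+3+9+5+8+7+9+9+2+6+3+4+5+1+2+8 = 95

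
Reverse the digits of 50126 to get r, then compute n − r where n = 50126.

-11979

Reverse of 50126 is 62105.
50126 − 62105 = -11979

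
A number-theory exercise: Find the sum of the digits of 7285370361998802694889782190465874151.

190

7+2+8+5+3+7+0+3+6+1+9+9+8+8+0+2+6+9+4+8+8+9+7+8+2+1+9+0+4+6+5+8+7+4+1+5+1 = 190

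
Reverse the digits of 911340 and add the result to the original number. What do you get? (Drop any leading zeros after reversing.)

954459

Reverse of 911340 is 43119.
911340 + 43119 = 954459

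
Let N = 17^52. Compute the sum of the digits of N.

17^52 = 9623740671590430512036973218231244061509899995368999956333424961
Sum of its 64 digits: 298.

298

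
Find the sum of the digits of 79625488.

7+9+6+2+5+4+8+8 = 49

49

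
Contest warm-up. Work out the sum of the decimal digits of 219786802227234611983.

91

2+1+9+7+8+6+8+0+2+2+2+7+2+3+4+6+1+1+9+8+3 = 91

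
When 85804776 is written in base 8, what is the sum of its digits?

29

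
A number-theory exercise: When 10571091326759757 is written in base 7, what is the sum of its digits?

10571091326759757 in base 7 is 6330431100454235043.
Digit sum: 6+3+3+0+4+3+1+1+0+0+4+5+4+2+3+5+0+4+3 = 51.

51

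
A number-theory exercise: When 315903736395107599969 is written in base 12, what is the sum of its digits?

109

315903736395107599969 in base 12 is BA47A6A384352B44601.
Digit sum: 11+10+4+7+10+6+10+3+8+4+3+5+2+11+4+4+6+0+1 = 109.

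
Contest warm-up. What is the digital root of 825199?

7

8+2+5+1+9+9 = 34
3+4 = 7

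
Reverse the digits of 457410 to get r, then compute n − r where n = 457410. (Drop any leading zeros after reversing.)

442656

Reverse of 457410 is 14754.
457410 − 14754 = 442656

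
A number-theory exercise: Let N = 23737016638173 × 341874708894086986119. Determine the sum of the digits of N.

171

23737016638173 × 341874708894086986119 = 8115085653189493693964655096520587
Sum of its 34 digits: 171.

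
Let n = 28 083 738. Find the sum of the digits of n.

39

2+8+0+8+3+7+3+8 = 39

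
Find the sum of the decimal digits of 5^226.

733

5^226 = 92730153767185534643293381538690987834189119468944775061325976472939533502390733974932802068080210938408472978400028975676239184622318134643137454986572265625
Sum of its 158 digits: 733.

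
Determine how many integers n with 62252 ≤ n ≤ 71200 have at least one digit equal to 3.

The integers in [62252, 71200] that have at least one digit equal to 3: 62253, 62263, 62273, 62283, 62293, 62300, …, 71183, 71193.
3154 qualify.

3154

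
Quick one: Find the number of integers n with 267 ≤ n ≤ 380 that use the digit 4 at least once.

20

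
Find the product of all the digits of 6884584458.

6×8×8×4×5×8×4×4×5×8 = 39321600

39321600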